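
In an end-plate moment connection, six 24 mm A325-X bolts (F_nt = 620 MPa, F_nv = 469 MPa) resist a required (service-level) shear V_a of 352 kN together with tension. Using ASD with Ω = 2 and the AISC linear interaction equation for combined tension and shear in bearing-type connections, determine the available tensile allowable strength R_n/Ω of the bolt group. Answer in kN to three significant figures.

A_b = π·24²/4 = 452.4 mm²; f_rv = 352 × 1000 / (6 × 452.4) = 129.7 MPa.
F'_nt = 1.3 F_nt − (Ω F_nt / F_nv) f_rv = 1.3·620 − (2·620/469)·129.7 = 463.1 MPa, capped at F_nt → F'_nt = 463.1 MPa.
R_n = F'_nt · A_b · n = 463.1 × 452.4 × 6 / 1000 = 1257 kN.
Allowable strength R_n/Ω = 1257 / 2 = 629 kN.

629 kN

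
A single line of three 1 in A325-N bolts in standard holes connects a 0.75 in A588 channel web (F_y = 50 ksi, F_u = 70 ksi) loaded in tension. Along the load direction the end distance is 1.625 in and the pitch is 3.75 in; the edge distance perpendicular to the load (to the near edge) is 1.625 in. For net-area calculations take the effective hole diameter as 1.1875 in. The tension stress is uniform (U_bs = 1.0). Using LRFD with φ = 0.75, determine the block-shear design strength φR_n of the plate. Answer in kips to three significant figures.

Shear plane L_v = 1.625 + 2·3.75 = 9.125 in; A_gv = 9.125 × 0.75 = 6.844 in².
A_nv = (9.125 − 2.5·1.1875) × 0.75 = 4.617 in².
A_nt = (1.625 − 0.5·1.1875) × 0.75 = 0.7734 in².
0.6 F_u A_nv = 193.9 kips; 0.6 F_y A_gv = 205.3 kips → shear rupture governs the shear term.
R_n = 193.9 + 1.0 × 70 × 0.7734 = 248.1 kips.
Design strength φR_n = 0.75 × 248.1 = 186 kips.

186 kips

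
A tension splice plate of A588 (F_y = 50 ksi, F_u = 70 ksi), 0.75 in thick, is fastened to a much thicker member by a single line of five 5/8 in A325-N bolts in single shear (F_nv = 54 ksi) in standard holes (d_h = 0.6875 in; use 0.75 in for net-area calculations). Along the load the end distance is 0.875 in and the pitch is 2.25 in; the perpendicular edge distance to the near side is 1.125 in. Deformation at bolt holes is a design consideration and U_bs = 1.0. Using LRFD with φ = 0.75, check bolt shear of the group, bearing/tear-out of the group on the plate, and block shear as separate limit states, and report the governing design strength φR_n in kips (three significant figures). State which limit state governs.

62.1 kips (bolt shear governs)

Bolt shear: A_b = π·0.625²/4 = 0.3068 in²; R_n = 54 × 0.3068 × 5 × 1 = 82.83 kips → 0.75 × 82.83 = 62.1 kips.
Bearing: edge l_c = 0.5312, r_n = 33.47 kips; interior l_c = 1.562, r_n = 78.75 kips; R_n = 33.47 + 4·78.75 = 348.5 kips → 261 kips.
Block shear: A_gv = 7.406, A_nv = 4.875, A_nt = 0.5625 in²; R_n = min(0.6F_uA_nv, 0.6F_yA_gv) + U_bs·F_u·A_nt = 244.1 kips → 183 kips.
Bolt shear governs: 62.1 kips.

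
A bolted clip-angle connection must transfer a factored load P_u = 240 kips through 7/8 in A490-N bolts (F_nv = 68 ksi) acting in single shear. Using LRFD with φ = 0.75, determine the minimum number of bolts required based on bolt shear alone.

A_b = π·0.875²/4 = 0.6013 in².
Per-bolt design strength φR_n = 0.75 × 68 × 0.6013 × 1 = 30.67 kips.
n ≥ 240 / 30.67 = 7.826 → use 8 bolts.

8 bolts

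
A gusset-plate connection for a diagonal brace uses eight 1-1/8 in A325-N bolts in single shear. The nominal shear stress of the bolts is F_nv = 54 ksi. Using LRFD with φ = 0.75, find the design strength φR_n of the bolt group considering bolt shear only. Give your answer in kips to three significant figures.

A_b = π × 1.125² / 4 = 0.994 in².
R_n = F_nv · A_b · n · n_s = 54 × 0.994 × 8 × 1 = 429.4 kips.
Design strength φR_n = 0.75 × 429.4 = 322 kips.

322 kips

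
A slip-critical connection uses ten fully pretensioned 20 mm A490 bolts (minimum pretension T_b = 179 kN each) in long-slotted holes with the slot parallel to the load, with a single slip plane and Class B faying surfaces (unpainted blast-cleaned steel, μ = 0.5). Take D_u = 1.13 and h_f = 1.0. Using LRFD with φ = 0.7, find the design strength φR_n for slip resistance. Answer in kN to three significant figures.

R_n = μ · D_u · h_f · T_b · n_s · n_b = 0.5 × 1.13 × 1.0 × 179 × 1 × 10 = 1011 kN.
Design strength φR_n = 0.7 × 1011 = 708 kN.

708 kN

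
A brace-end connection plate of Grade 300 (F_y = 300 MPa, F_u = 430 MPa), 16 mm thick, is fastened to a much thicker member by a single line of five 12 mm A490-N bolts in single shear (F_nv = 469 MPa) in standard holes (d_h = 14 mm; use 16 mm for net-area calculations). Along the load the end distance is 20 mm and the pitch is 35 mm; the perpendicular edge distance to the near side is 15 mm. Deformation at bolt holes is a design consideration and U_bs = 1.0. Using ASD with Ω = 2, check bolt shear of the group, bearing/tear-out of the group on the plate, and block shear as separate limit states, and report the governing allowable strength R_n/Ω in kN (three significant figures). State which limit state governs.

133 kN (bolt shear governs)

Bolt shear: A_b = π·12²/4 = 113.1 mm²; R_n = 469 × 113.1 × 5 × 1 / 1000 = 265.2 kN → 265.2 / 2 = 133 kN.
Bearing: edge l_c = 13, r_n = 107.3 kN; interior l_c = 21, r_n = 173.4 kN; R_n = 107.3 + 4·173.4 = 800.8 kN → 400 kN.
Block shear: A_gv = 2560, A_nv = 1408, A_nt = 112 mm²; R_n = min(0.6F_uA_nv, 0.6F_yA_gv) + U_bs·F_u·A_nt = 411.4 kN → 206 kN.
Bolt shear governs: 133 kN.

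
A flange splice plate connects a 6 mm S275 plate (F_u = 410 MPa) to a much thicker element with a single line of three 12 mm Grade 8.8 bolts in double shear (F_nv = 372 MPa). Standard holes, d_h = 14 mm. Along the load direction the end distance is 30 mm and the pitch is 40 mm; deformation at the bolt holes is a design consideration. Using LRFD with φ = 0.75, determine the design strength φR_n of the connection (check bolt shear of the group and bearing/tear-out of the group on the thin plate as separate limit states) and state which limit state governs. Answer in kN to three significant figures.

157 kN (bearing governs)

Bolt shear: A_b = π·12²/4 = 113.1 mm²; R_n = 372 × 113.1 × 3 × 2 / 1000 = 252.4 kN → 0.75 × 252.4 = 189 kN.
Bearing (1.2 l_c t F_u ≤ 2.4 d t F_u): upper limit = 2.4·12·6·410 / 1000 = 70.85 kN.
  Edge l_c = 30 − 14/2 = 23 → r_n = 67.9 kN; interior l_c = 40 − 14 = 26 → r_n = 70.85 kN.
  R_n,bearing = 1·67.9 + 2·70.85 = 209.6 kN → 0.75 × 209.6 = 157 kN.
Bearing governs: 157 kN.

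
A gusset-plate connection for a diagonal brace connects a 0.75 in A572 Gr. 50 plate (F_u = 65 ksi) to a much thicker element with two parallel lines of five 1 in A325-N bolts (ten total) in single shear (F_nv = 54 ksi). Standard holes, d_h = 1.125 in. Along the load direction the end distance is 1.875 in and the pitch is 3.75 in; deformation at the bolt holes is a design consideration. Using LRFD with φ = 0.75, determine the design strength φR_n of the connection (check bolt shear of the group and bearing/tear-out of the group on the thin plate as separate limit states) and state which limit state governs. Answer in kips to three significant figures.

Bolt shear: A_b = π·1²/4 = 0.7854 in²; R_n = 54 × 0.7854 × 10 × 1 = 424.1 kips → 0.75 × 424.1 = 318 kips.
Bearing (1.2 l_c t F_u ≤ 2.4 d t F_u): upper limit = 2.4·1·0.75·65 = 117 kips.
  Edge l_c = 1.875 − 1.125/2 = 1.312 → r_n = 76.78 kips; interior l_c = 3.75 − 1.125 = 2.625 → r_n = 117 kips.
  R_n,bearing = 2·76.78 + 8·117 = 1090 kips → 0.75 × 1090 = 817 kips.
Bolt shear governs: 318 kips.

318 kips (bolt shear governs)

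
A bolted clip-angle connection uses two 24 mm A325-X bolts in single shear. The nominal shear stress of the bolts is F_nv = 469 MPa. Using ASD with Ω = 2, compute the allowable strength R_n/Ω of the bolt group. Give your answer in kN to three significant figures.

A_b = π × 24² / 4 = 452.4 mm².
R_n = F_nv · A_b · n · n_s = 469 × 452.4 × 2 × 1 / 1000 = 424.3 kN.
Allowable strength R_n/Ω = 424.3 / 2 = 212 kN.

212 kN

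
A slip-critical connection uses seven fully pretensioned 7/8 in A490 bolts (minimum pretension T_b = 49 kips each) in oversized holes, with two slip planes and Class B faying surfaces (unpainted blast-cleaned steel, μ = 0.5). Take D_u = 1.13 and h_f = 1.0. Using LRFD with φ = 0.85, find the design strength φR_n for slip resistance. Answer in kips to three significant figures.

R_n = μ · D_u · h_f · T_b · n_s · n_b = 0.5 × 1.13 × 1.0 × 49 × 2 × 7 = 387.6 kips.
Design strength φR_n = 0.85 × 387.6 = 329 kips.

329 kips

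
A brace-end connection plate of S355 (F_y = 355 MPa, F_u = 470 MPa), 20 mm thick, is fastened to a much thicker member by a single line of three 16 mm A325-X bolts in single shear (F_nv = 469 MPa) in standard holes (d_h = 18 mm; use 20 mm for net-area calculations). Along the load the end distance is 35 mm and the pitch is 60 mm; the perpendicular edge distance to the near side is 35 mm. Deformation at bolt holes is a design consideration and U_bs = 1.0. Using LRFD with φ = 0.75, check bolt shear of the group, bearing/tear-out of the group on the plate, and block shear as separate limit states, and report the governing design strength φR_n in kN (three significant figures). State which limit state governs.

212 kN (bolt shear governs)

Bolt shear: A_b = π·16²/4 = 201.1 mm²; R_n = 469 × 201.1 × 3 × 1 / 1000 = 282.9 kN → 0.75 × 282.9 = 212 kN.
Bearing: edge l_c = 26, r_n = 293.3 kN; interior l_c = 42, r_n = 361 kN; R_n = 293.3 + 2·361 = 1015 kN → 761 kN.
Block shear: A_gv = 3100, A_nv = 2100, A_nt = 500 mm²; R_n = min(0.6F_uA_nv, 0.6F_yA_gv) + U_bs·F_u·A_nt = 827.2 kN → 620 kN.
Bolt shear governs: 212 kN.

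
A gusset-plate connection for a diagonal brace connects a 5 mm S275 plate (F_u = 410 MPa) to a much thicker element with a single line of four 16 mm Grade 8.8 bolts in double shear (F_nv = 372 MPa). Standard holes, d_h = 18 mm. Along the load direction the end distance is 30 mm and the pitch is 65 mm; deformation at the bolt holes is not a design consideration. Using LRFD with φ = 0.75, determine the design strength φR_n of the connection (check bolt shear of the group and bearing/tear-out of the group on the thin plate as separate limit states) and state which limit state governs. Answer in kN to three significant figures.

Bolt shear: A_b = π·16²/4 = 201.1 mm²; R_n = 372 × 201.1 × 4 × 2 / 1000 = 598.4 kN → 0.75 × 598.4 = 449 kN.
Bearing (1.5 l_c t F_u ≤ 3.0 d t F_u): upper limit = 3.0·16·5·410 / 1000 = 98.4 kN.
  Edge l_c = 30 − 18/2 = 21 → r_n = 64.58 kN; interior l_c = 65 − 18 = 47 → r_n = 98.4 kN.
  R_n,bearing = 1·64.58 + 3·98.4 = 359.8 kN → 0.75 × 359.8 = 270 kN.
Bearing governs: 270 kN.

270 kN (bearing governs)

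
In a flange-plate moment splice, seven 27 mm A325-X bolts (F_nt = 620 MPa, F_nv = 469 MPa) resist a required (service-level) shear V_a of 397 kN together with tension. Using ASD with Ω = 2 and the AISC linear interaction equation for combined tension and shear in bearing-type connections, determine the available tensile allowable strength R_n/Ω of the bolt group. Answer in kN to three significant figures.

1090 kN

A_b = π·27²/4 = 572.6 mm²; f_rv = 397 × 1000 / (7 × 572.6) = 99.05 MPa.
F'_nt = 1.3 F_nt − (Ω F_nt / F_nv) f_rv = 1.3·620 − (2·620/469)·99.05 = 544.1 MPa, capped at F_nt → F'_nt = 544.1 MPa.
R_n = F'_nt · A_b · n = 544.1 × 572.6 × 7 / 1000 = 2181 kN.
Allowable strength R_n/Ω = 2181 / 2 = 1090 kN.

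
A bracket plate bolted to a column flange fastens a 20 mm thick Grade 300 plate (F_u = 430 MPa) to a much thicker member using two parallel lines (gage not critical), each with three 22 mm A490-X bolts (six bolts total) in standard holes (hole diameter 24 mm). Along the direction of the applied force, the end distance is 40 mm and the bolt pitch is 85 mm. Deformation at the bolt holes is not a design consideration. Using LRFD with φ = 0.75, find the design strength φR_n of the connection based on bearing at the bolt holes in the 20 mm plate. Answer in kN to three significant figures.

Per bolt r_n = 1.5 l_c t F_u ≤ 3.0 d t F_u; upper limit = 3.0 × 22 × 20 × 430 / 1000 = 567.6 kN.
Edge bolt: l_c = 40 − 24/2 = 28 mm → 1.5 × 28 × 20 × 430 / 1000 = 361.2 → r_n = 361.2 kN.
Interior bolts: l_c = 85 − 24 = 61 mm → 1.5 × 61 × 20 × 430 / 1000 = 786.9 → r_n = 567.6 kN.
R_n = 2 × 361.2 + 4 × 567.6 = 2993 kN.
Design strength φR_n = 0.75 × 2993 = 2240 kN.

2240 kN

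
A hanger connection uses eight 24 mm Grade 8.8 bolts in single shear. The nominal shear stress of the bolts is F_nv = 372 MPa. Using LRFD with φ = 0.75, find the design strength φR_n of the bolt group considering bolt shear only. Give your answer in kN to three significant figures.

A_b = π × 24² / 4 = 452.4 mm².
R_n = F_nv · A_b · n · n_s = 372 × 452.4 × 8 × 1 / 1000 = 1346 kN.
Design strength φR_n = 0.75 × 1346 = 1010 kN.

1010 kN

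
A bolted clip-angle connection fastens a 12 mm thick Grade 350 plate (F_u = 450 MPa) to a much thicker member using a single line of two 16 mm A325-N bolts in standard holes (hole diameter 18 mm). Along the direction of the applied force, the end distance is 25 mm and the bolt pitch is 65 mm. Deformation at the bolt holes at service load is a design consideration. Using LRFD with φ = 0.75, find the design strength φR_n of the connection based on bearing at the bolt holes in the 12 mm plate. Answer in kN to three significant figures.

Per bolt r_n = 1.2 l_c t F_u ≤ 2.4 d t F_u; upper limit = 2.4 × 16 × 12 × 450 / 1000 = 207.4 kN.
Edge bolt: l_c = 25 − 18/2 = 16 mm → 1.2 × 16 × 12 × 450 / 1000 = 103.7 → r_n = 103.7 kN.
Interior bolts: l_c = 65 − 18 = 47 mm → 1.2 × 47 × 12 × 450 / 1000 = 304.6 → r_n = 207.4 kN.
R_n = 1 × 103.7 + 1 × 207.4 = 311 kN.
Design strength φR_n = 0.75 × 311 = 233 kN.

233 kN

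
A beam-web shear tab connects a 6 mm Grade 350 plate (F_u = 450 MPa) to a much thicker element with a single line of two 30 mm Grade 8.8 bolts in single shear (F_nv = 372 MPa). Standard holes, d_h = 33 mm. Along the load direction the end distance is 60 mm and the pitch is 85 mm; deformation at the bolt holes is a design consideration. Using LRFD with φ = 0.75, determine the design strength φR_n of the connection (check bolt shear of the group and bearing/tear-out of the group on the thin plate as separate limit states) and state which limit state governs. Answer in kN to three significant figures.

Bolt shear: A_b = π·30²/4 = 706.9 mm²; R_n = 372 × 706.9 × 2 × 1 / 1000 = 525.9 kN → 0.75 × 525.9 = 394 kN.
Bearing (1.2 l_c t F_u ≤ 2.4 d t F_u): upper limit = 2.4·30·6·450 / 1000 = 194.4 kN.
  Edge l_c = 60 − 33/2 = 43.5 → r_n = 140.9 kN; interior l_c = 85 − 33 = 52 → r_n = 168.5 kN.
  R_n,bearing = 1·140.9 + 1·168.5 = 309.4 kN → 0.75 × 309.4 = 232 kN.
Bearing governs: 232 kN.

232 kN (bearing governs)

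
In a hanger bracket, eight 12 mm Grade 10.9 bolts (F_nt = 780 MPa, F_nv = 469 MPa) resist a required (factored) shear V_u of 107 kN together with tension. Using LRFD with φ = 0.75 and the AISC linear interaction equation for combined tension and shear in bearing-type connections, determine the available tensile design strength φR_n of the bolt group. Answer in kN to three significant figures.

510 kN

A_b = π·12²/4 = 113.1 mm²; f_rv = 107 × 1000 / (8 × 113.1) = 118.3 MPa.
F'_nt = 1.3 F_nt − (F_nt / φF_nv) f_rv = 1.3·780 − (780/(0.75·469))·118.3 = 751.8 MPa, capped at F_nt → F'_nt = 751.8 MPa.
R_n = F'_nt · A_b · n = 751.8 × 113.1 × 8 / 1000 = 680.2 kN.
Design strength φR_n = 0.75 × 680.2 = 510 kN.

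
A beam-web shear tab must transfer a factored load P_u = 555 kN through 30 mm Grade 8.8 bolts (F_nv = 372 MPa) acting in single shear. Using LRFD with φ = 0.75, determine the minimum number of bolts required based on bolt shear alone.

3 bolts

A_b = π·30²/4 = 706.9 mm².
Per-bolt design strength φR_n = 0.75 × 372 × 706.9 × 1 / 1000 = 197.2 kN.
n ≥ 555 / 197.2 = 2.814 → use 3 bolts.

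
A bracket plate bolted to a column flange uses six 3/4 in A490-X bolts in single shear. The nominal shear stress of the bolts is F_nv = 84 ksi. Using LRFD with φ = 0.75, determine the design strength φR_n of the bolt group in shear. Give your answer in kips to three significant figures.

167 kips

A_b = π × 0.75² / 4 = 0.4418 in².
R_n = F_nv · A_b · n · n_s = 84 × 0.4418 × 6 × 1 = 222.7 kips.
Design strength φR_n = 0.75 × 222.7 = 167 kips.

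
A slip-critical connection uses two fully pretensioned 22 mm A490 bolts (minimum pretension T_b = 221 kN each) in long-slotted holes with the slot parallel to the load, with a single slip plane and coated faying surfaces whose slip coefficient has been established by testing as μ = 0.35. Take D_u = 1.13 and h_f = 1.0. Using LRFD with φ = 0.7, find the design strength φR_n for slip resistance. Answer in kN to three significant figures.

122 kN

R_n = μ · D_u · h_f · T_b · n_s · n_b = 0.35 × 1.13 × 1.0 × 221 × 1 × 2 = 174.8 kN.
Design strength φR_n = 0.7 × 174.8 = 122 kN.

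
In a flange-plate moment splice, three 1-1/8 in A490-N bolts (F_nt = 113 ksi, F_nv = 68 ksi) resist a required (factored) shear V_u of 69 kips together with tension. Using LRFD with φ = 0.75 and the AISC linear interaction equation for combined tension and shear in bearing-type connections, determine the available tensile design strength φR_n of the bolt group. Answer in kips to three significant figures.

A_b = π·1.125²/4 = 0.994 in²; f_rv = 69 / (3 × 0.994) = 23.14 ksi.
F'_nt = 1.3 F_nt − (F_nt / φF_nv) f_rv = 1.3·113 − (113/(0.75·68))·23.14 = 95.63 ksi, capped at F_nt → F'_nt = 95.63 ksi.
R_n = F'_nt · A_b · n = 95.63 × 0.994 × 3 = 285.2 kips.
Design strength φR_n = 0.75 × 285.2 = 214 kips.

214 kips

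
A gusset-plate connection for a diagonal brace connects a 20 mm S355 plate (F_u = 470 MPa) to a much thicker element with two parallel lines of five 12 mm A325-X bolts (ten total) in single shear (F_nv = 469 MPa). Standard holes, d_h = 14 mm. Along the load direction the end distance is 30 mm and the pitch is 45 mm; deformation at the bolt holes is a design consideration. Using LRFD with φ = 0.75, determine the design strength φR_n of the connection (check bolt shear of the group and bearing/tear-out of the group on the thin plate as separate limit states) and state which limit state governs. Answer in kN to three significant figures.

398 kN (bolt shear governs)

Bolt shear: A_b = π·12²/4 = 113.1 mm²; R_n = 469 × 113.1 × 10 × 1 / 1000 = 530.4 kN → 0.75 × 530.4 = 398 kN.
Bearing (1.2 l_c t F_u ≤ 2.4 d t F_u): upper limit = 2.4·12·20·470 / 1000 = 270.7 kN.
  Edge l_c = 30 − 14/2 = 23 → r_n = 259.4 kN; interior l_c = 45 − 14 = 31 → r_n = 270.7 kN.
  R_n,bearing = 2·259.4 + 8·270.7 = 2685 kN → 0.75 × 2685 = 2010 kN.
Bolt shear governs: 398 kN.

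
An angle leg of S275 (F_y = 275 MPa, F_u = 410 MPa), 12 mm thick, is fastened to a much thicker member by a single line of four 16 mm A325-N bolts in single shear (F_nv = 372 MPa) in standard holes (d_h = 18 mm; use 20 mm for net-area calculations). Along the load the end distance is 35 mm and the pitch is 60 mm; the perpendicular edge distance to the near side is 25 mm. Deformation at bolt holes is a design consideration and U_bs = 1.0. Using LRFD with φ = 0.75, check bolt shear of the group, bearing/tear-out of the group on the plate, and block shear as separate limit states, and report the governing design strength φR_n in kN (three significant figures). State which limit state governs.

224 kN (bolt shear governs)

Bolt shear: A_b = π·16²/4 = 201.1 mm²; R_n = 372 × 201.1 × 4 × 1 / 1000 = 299.2 kN → 0.75 × 299.2 = 224 kN.
Bearing: edge l_c = 26, r_n = 153.5 kN; interior l_c = 42, r_n = 188.9 kN; R_n = 153.5 + 3·188.9 = 720.3 kN → 540 kN.
Block shear: A_gv = 2580, A_nv = 1740, A_nt = 180 mm²; R_n = min(0.6F_uA_nv, 0.6F_yA_gv) + U_bs·F_u·A_nt = 499.5 kN → 375 kN.
Bolt shear governs: 224 kN.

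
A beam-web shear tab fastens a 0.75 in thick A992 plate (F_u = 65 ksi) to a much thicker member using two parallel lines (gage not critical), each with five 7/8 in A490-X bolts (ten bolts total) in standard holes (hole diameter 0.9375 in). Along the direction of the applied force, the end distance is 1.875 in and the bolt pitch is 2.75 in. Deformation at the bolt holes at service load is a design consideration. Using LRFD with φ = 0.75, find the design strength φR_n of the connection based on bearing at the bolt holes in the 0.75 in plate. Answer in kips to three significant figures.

738 kips

Per bolt r_n = 1.2 l_c t F_u ≤ 2.4 d t F_u; upper limit = 2.4 × 0.875 × 0.75 × 65 = 102.4 kips.
Edge bolt: l_c = 1.875 − 0.9375/2 = 1.406 in → 1.2 × 1.406 × 0.75 × 65 = 82.27 → r_n = 82.27 kips.
Interior bolts: l_c = 2.75 − 0.9375 = 1.812 in → 1.2 × 1.812 × 0.75 × 65 = 106 → r_n = 102.4 kips.
R_n = 2 × 82.27 + 8 × 102.4 = 983.5 kips.
Design strength φR_n = 0.75 × 983.5 = 738 kips.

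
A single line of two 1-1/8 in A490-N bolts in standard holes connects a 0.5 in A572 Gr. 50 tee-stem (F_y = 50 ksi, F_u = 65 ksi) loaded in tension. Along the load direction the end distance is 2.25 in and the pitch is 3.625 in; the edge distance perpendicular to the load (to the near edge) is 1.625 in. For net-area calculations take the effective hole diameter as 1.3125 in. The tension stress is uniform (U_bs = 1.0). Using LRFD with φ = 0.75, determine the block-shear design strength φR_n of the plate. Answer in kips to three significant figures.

80.7 kips

Shear plane L_v = 2.25 + 1·3.625 = 5.875 in; A_gv = 5.875 × 0.5 = 2.938 in².
A_nv = (5.875 − 1.5·1.3125) × 0.5 = 1.953 in².
A_nt = (1.625 − 0.5·1.3125) × 0.5 = 0.4844 in².
0.6 F_u A_nv = 76.17 kips; 0.6 F_y A_gv = 88.12 kips → shear rupture governs the shear term.
R_n = 76.17 + 1.0 × 65 × 0.4844 = 107.7 kips.
Design strength φR_n = 0.75 × 107.7 = 80.7 kips.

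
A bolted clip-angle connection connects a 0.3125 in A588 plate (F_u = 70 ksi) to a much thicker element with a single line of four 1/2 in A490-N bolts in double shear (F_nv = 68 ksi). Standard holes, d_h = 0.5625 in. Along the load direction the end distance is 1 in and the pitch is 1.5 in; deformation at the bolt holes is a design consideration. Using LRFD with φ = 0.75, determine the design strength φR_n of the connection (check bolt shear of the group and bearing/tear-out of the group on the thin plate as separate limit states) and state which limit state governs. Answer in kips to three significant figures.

Bolt shear: A_b = π·0.5²/4 = 0.1963 in²; R_n = 68 × 0.1963 × 4 × 2 = 106.8 kips → 0.75 × 106.8 = 80.1 kips.
Bearing (1.2 l_c t F_u ≤ 2.4 d t F_u): upper limit = 2.4·0.5·0.3125·70 = 26.25 kips.
  Edge l_c = 1 − 0.5625/2 = 0.7188 → r_n = 18.87 kips; interior l_c = 1.5 − 0.5625 = 0.9375 → r_n = 24.61 kips.
  R_n,bearing = 1·18.87 + 3·24.61 = 92.7 kips → 0.75 × 92.7 = 69.5 kips.
Bearing governs: 69.5 kips.

69.5 kips (bearing governs)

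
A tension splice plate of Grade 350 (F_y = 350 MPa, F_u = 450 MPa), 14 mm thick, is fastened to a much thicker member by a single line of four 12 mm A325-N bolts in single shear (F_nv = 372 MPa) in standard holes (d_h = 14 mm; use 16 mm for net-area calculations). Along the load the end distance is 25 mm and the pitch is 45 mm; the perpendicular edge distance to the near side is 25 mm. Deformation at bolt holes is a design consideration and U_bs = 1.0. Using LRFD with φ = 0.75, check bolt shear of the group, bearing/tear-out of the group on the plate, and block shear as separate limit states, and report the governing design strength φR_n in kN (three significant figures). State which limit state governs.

Bolt shear: A_b = π·12²/4 = 113.1 mm²; R_n = 372 × 113.1 × 4 × 1 / 1000 = 168.3 kN → 0.75 × 168.3 = 126 kN.
Bearing: edge l_c = 18, r_n = 136.1 kN; interior l_c = 31, r_n = 181.4 kN; R_n = 136.1 + 3·181.4 = 680.4 kN → 510 kN.
Block shear: A_gv = 2240, A_nv = 1456, A_nt = 238 mm²; R_n = min(0.6F_uA_nv, 0.6F_yA_gv) + U_bs·F_u·A_nt = 500.2 kN → 375 kN.
Bolt shear governs: 126 kN.

126 kN (bolt shear governs)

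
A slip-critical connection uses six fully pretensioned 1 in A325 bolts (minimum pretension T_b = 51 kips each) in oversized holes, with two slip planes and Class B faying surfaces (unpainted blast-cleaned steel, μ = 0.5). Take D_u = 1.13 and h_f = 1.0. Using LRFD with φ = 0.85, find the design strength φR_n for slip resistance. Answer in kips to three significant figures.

R_n = μ · D_u · h_f · T_b · n_s · n_b = 0.5 × 1.13 × 1.0 × 51 × 2 × 6 = 345.8 kips.
Design strength φR_n = 0.85 × 345.8 = 294 kips.

294 kips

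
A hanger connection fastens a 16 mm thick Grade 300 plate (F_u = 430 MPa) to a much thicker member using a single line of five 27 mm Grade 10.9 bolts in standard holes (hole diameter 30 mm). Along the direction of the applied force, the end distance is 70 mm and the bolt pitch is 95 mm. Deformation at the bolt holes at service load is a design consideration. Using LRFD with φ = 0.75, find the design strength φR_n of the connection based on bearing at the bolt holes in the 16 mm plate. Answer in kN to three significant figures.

Per bolt r_n = 1.2 l_c t F_u ≤ 2.4 d t F_u; upper limit = 2.4 × 27 × 16 × 430 / 1000 = 445.8 kN.
Edge bolt: l_c = 70 − 30/2 = 55 mm → 1.2 × 55 × 16 × 430 / 1000 = 454.1 → r_n = 445.8 kN.
Interior bolts: l_c = 95 − 30 = 65 mm → 1.2 × 65 × 16 × 430 / 1000 = 536.6 → r_n = 445.8 kN.
R_n = 1 × 445.8 + 4 × 445.8 = 2229 kN.
Design strength φR_n = 0.75 × 2229 = 1670 kN.

1670 kN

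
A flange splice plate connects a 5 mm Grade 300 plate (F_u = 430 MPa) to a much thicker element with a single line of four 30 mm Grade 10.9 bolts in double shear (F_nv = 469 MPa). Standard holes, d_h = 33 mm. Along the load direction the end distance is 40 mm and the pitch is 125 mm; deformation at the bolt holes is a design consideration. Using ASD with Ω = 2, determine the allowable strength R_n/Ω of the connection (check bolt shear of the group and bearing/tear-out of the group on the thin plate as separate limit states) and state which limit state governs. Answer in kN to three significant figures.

263 kN (bearing governs)

Bolt shear: A_b = π·30²/4 = 706.9 mm²; R_n = 469 × 706.9 × 4 × 2 / 1000 = 2652 kN → 2652 / 2 = 1330 kN.
Bearing (1.2 l_c t F_u ≤ 2.4 d t F_u): upper limit = 2.4·30·5·430 / 1000 = 154.8 kN.
  Edge l_c = 40 − 33/2 = 23.5 → r_n = 60.63 kN; interior l_c = 125 − 33 = 92 → r_n = 154.8 kN.
  R_n,bearing = 1·60.63 + 3·154.8 = 525 kN → 525 / 2 = 263 kN.
Bearing governs: 263 kN.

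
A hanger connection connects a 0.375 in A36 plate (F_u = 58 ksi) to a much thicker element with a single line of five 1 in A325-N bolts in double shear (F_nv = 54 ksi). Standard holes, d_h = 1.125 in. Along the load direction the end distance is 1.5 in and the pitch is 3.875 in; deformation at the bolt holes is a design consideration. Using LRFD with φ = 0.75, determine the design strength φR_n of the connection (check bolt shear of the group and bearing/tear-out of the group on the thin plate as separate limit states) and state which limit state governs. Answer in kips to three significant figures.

Bolt shear: A_b = π·1²/4 = 0.7854 in²; R_n = 54 × 0.7854 × 5 × 2 = 424.1 kips → 0.75 × 424.1 = 318 kips.
Bearing (1.2 l_c t F_u ≤ 2.4 d t F_u): upper limit = 2.4·1·0.375·58 = 52.2 kips.
  Edge l_c = 1.5 − 1.125/2 = 0.9375 → r_n = 24.47 kips; interior l_c = 3.875 − 1.125 = 2.75 → r_n = 52.2 kips.
  R_n,bearing = 1·24.47 + 4·52.2 = 233.3 kips → 0.75 × 233.3 = 175 kips.
Bearing governs: 175 kips.

175 kips (bearing governs)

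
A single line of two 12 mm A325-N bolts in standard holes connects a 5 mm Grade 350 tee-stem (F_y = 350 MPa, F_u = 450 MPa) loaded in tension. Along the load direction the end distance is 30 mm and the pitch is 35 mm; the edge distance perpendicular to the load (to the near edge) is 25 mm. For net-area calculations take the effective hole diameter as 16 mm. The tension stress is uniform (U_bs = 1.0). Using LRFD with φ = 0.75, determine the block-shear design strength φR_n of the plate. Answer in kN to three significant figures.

Shear plane L_v = 30 + 1·35 = 65 mm; A_gv = 65 × 5 = 325 mm².
A_nv = (65 − 1.5·16) × 5 = 205 mm².
A_nt = (25 − 0.5·16) × 5 = 85 mm².
0.6 F_u A_nv = 55.35 kN; 0.6 F_y A_gv = 68.25 kN → shear rupture governs the shear term.
R_n = 55.35 + 1.0 × 450 × 85 / 1000 = 93.6 kN.
Design strength φR_n = 0.75 × 93.6 = 70.2 kN.

70.2 kN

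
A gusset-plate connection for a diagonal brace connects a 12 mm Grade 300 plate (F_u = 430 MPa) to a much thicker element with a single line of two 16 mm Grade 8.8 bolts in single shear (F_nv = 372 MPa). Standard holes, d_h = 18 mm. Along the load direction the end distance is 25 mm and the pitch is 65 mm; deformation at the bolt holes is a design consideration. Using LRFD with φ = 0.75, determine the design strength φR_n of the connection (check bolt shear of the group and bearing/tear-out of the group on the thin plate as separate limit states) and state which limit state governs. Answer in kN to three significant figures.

Bolt shear: A_b = π·16²/4 = 201.1 mm²; R_n = 372 × 201.1 × 2 × 1 / 1000 = 149.6 kN → 0.75 × 149.6 = 112 kN.
Bearing (1.2 l_c t F_u ≤ 2.4 d t F_u): upper limit = 2.4·16·12·430 / 1000 = 198.1 kN.
  Edge l_c = 25 − 18/2 = 16 → r_n = 99.07 kN; interior l_c = 65 − 18 = 47 → r_n = 198.1 kN.
  R_n,bearing = 1·99.07 + 1·198.1 = 297.2 kN → 0.75 × 297.2 = 223 kN.
Bolt shear governs: 112 kN.

112 kN (bolt shear governs)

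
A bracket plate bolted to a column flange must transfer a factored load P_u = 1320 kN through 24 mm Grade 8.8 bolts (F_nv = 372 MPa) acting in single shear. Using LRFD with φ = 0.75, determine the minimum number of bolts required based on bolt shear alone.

11 bolts

A_b = π·24²/4 = 452.4 mm².
Per-bolt design strength φR_n = 0.75 × 372 × 452.4 × 1 / 1000 = 126.2 kN.
n ≥ 1320 / 126.2 = 10.46 → use 11 bolts.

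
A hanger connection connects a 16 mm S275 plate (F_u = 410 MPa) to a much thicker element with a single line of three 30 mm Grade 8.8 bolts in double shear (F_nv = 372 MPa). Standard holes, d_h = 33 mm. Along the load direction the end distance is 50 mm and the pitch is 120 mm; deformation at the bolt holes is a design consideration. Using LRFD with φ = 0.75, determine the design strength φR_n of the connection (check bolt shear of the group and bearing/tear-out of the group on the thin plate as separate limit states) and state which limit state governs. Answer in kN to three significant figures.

Bolt shear: A_b = π·30²/4 = 706.9 mm²; R_n = 372 × 706.9 × 3 × 2 / 1000 = 1578 kN → 0.75 × 1578 = 1180 kN.
Bearing (1.2 l_c t F_u ≤ 2.4 d t F_u): upper limit = 2.4·30·16·410 / 1000 = 472.3 kN.
  Edge l_c = 50 − 33/2 = 33.5 → r_n = 263.7 kN; interior l_c = 120 − 33 = 87 → r_n = 472.3 kN.
  R_n,bearing = 1·263.7 + 2·472.3 = 1208 kN → 0.75 × 1208 = 906 kN.
Bearing governs: 906 kN.

906 kN (bearing governs)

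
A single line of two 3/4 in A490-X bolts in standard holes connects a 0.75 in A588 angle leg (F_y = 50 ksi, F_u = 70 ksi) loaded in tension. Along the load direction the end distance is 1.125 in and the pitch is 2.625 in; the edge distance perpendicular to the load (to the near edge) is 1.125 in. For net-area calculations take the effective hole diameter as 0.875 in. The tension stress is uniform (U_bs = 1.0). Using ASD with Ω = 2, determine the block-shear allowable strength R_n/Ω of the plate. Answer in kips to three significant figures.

Shear plane L_v = 1.125 + 1·2.625 = 3.75 in; A_gv = 3.75 × 0.75 = 2.812 in².
A_nv = (3.75 − 1.5·0.875) × 0.75 = 1.828 in².
A_nt = (1.125 − 0.5·0.875) × 0.75 = 0.5156 in².
0.6 F_u A_nv = 76.78 kips; 0.6 F_y A_gv = 84.38 kips → shear rupture governs the shear term.
R_n = 76.78 + 1.0 × 70 × 0.5156 = 112.9 kips.
Allowable strength R_n/Ω = 112.9 / 2 = 56.4 kips.

56.4 kips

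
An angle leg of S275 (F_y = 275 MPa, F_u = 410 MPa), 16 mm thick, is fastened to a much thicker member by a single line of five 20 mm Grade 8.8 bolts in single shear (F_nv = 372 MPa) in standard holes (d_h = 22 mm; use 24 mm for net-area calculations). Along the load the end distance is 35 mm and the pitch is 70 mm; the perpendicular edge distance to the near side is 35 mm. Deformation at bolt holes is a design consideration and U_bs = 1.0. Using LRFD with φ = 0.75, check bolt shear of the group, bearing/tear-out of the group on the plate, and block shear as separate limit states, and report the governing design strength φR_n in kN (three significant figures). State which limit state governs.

438 kN (bolt shear governs)

Bolt shear: A_b = π·20²/4 = 314.2 mm²; R_n = 372 × 314.2 × 5 × 1 / 1000 = 584.3 kN → 0.75 × 584.3 = 438 kN.
Bearing: edge l_c = 24, r_n = 188.9 kN; interior l_c = 48, r_n = 314.9 kN; R_n = 188.9 + 4·314.9 = 1448 kN → 1090 kN.
Block shear: A_gv = 5040, A_nv = 3312, A_nt = 368 mm²; R_n = min(0.6F_uA_nv, 0.6F_yA_gv) + U_bs·F_u·A_nt = 965.6 kN → 724 kN.
Bolt shear governs: 438 kN.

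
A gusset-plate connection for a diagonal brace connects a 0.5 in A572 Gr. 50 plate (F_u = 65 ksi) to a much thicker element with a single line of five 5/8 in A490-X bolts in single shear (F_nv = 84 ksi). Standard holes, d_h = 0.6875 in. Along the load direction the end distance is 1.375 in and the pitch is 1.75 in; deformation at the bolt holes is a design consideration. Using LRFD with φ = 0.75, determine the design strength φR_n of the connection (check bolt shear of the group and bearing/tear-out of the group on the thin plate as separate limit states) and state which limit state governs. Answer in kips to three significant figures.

Bolt shear: A_b = π·0.625²/4 = 0.3068 in²; R_n = 84 × 0.3068 × 5 × 1 = 128.9 kips → 0.75 × 128.9 = 96.6 kips.
Bearing (1.2 l_c t F_u ≤ 2.4 d t F_u): upper limit = 2.4·0.625·0.5·65 = 48.75 kips.
  Edge l_c = 1.375 − 0.6875/2 = 1.031 → r_n = 40.22 kips; interior l_c = 1.75 − 0.6875 = 1.062 → r_n = 41.44 kips.
  R_n,bearing = 1·40.22 + 4·41.44 = 206 kips → 0.75 × 206 = 154 kips.
Bolt shear governs: 96.6 kips.

96.6 kips (bolt shear governs)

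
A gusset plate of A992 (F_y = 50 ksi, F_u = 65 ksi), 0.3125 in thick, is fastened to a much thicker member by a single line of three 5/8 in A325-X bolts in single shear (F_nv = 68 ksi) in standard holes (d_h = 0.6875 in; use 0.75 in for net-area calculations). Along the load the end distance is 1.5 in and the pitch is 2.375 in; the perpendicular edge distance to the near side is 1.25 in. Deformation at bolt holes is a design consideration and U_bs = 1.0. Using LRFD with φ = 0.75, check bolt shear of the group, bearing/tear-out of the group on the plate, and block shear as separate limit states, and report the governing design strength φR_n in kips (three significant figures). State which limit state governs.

Bolt shear: A_b = π·0.625²/4 = 0.3068 in²; R_n = 68 × 0.3068 × 3 × 1 = 62.59 kips → 0.75 × 62.59 = 46.9 kips.
Bearing: edge l_c = 1.156, r_n = 28.18 kips; interior l_c = 1.688, r_n = 30.47 kips; R_n = 28.18 + 2·30.47 = 89.12 kips → 66.8 kips.
Block shear: A_gv = 1.953, A_nv = 1.367, A_nt = 0.2734 in²; R_n = min(0.6F_uA_nv, 0.6F_yA_gv) + U_bs·F_u·A_nt = 71.09 kips → 53.3 kips.
Bolt shear governs: 46.9 kips.

46.9 kips (bolt shear governs)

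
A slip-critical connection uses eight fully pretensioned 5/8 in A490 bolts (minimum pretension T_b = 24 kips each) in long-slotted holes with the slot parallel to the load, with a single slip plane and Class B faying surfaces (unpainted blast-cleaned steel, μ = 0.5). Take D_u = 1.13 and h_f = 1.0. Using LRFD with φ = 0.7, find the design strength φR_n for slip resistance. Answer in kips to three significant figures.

75.9 kips

R_n = μ · D_u · h_f · T_b · n_s · n_b = 0.5 × 1.13 × 1.0 × 24 × 1 × 8 = 108.5 kips.
Design strength φR_n = 0.7 × 108.5 = 75.9 kips.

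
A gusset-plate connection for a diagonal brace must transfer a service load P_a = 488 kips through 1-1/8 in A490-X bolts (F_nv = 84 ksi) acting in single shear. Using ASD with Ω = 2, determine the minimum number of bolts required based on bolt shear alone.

12 bolts

A_b = π·1.125²/4 = 0.994 in².
Per-bolt allowable strength R_n/Ω = 84 × 0.994 × 1 / 2 = 41.75 kips.
n ≥ 488 / 41.75 = 11.69 → use 12 bolts.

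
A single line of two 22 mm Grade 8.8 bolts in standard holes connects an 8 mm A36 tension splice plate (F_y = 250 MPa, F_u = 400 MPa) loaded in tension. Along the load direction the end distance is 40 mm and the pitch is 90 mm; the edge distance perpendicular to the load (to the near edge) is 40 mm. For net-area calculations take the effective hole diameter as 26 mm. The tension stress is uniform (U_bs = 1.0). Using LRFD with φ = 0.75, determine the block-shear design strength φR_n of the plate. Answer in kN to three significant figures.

182 kN

Shear plane L_v = 40 + 1·90 = 130 mm; A_gv = 130 × 8 = 1040 mm².
A_nv = (130 − 1.5·26) × 8 = 728 mm².
A_nt = (40 − 0.5·26) × 8 = 216 mm².
0.6 F_u A_nv = 174.7 kN; 0.6 F_y A_gv = 156 kN → shear yielding governs the shear term.
R_n = 156 + 1.0 × 400 × 216 / 1000 = 242.4 kN.
Design strength φR_n = 0.75 × 242.4 = 182 kN.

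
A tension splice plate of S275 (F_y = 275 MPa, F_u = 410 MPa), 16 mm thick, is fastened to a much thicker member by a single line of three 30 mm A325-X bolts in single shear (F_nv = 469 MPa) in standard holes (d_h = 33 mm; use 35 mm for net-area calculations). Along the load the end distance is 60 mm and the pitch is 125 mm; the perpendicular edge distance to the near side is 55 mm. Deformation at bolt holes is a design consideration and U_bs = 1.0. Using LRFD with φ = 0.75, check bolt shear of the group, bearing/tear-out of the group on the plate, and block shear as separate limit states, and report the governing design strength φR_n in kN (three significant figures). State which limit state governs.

746 kN (bolt shear governs)

Bolt shear: A_b = π·30²/4 = 706.9 mm²; R_n = 469 × 706.9 × 3 × 1 / 1000 = 994.5 kN → 0.75 × 994.5 = 746 kN.
Bearing: edge l_c = 43.5, r_n = 342.4 kN; interior l_c = 92, r_n = 472.3 kN; R_n = 342.4 + 2·472.3 = 1287 kN → 965 kN.
Block shear: A_gv = 4960, A_nv = 3560, A_nt = 600 mm²; R_n = min(0.6F_uA_nv, 0.6F_yA_gv) + U_bs·F_u·A_nt = 1064 kN → 798 kN.
Bolt shear governs: 746 kN.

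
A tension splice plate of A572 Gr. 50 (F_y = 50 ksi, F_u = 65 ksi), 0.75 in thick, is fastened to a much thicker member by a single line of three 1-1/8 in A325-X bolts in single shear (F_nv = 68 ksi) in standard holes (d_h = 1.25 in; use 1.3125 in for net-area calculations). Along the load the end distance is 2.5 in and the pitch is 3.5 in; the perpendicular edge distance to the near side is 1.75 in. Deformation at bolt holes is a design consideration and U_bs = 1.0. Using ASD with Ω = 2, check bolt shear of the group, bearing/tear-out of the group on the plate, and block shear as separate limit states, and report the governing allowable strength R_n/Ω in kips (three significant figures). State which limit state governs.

101 kips (bolt shear governs)

Bolt shear: A_b = π·1.125²/4 = 0.994 in²; R_n = 68 × 0.994 × 3 × 1 = 202.8 kips → 202.8 / 2 = 101 kips.
Bearing: edge l_c = 1.875, r_n = 109.7 kips; interior l_c = 2.25, r_n = 131.6 kips; R_n = 109.7 + 2·131.6 = 372.9 kips → 186 kips.
Block shear: A_gv = 7.125, A_nv = 4.664, A_nt = 0.8203 in²; R_n = min(0.6F_uA_nv, 0.6F_yA_gv) + U_bs·F_u·A_nt = 235.2 kips → 118 kips.
Bolt shear governs: 101 kips.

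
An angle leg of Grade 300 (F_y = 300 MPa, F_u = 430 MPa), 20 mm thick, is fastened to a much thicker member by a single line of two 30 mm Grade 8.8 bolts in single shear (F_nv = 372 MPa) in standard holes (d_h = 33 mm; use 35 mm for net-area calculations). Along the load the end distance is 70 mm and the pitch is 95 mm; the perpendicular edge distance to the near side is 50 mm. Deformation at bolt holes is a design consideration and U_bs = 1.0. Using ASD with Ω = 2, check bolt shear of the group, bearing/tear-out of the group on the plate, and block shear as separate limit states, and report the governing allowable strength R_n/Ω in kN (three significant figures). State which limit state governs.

263 kN (bolt shear governs)

Bolt shear: A_b = π·30²/4 = 706.9 mm²; R_n = 372 × 706.9 × 2 × 1 / 1000 = 525.9 kN → 525.9 / 2 = 263 kN.
Bearing: edge l_c = 53.5, r_n = 552.1 kN; interior l_c = 62, r_n = 619.2 kN; R_n = 552.1 + 1·619.2 = 1171 kN → 586 kN.
Block shear: A_gv = 3300, A_nv = 2250, A_nt = 650 mm²; R_n = min(0.6F_uA_nv, 0.6F_yA_gv) + U_bs·F_u·A_nt = 860 kN → 430 kN.
Bolt shear governs: 263 kN.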